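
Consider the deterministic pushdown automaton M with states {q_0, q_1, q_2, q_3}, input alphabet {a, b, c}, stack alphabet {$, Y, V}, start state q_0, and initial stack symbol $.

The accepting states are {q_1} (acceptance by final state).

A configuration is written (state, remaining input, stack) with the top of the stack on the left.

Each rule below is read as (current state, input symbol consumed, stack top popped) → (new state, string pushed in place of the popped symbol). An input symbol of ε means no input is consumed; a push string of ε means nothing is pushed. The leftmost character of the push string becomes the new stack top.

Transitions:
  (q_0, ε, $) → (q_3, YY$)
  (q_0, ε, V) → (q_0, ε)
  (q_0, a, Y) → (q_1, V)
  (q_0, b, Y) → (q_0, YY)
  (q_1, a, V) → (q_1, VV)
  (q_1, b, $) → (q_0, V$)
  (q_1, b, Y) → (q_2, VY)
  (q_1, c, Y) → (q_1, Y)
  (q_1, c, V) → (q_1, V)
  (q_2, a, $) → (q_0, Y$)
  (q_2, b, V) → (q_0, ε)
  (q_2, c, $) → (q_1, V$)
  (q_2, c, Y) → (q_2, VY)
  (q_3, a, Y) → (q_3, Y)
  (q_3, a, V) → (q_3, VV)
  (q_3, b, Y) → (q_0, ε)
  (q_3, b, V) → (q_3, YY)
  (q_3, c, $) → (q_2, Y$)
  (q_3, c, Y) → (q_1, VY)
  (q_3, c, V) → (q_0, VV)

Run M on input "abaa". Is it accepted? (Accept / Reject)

Accept

(q_0, abaa, $)
  ε-move, top $: go to q_3, push YY$ → (q_3, abaa, YY$)
  read a, top Y: go to q_3, push Y → (q_3, baa, YY$)
  read b, top Y: go to q_0, push ε → (q_0, aa, Y$)
  read a, top Y: go to q_1, push V → (q_1, a, V$)
  read a, top V: go to q_1, push VV → (q_1, ε, VV$)
All input consumed; state q_1 ∈ F.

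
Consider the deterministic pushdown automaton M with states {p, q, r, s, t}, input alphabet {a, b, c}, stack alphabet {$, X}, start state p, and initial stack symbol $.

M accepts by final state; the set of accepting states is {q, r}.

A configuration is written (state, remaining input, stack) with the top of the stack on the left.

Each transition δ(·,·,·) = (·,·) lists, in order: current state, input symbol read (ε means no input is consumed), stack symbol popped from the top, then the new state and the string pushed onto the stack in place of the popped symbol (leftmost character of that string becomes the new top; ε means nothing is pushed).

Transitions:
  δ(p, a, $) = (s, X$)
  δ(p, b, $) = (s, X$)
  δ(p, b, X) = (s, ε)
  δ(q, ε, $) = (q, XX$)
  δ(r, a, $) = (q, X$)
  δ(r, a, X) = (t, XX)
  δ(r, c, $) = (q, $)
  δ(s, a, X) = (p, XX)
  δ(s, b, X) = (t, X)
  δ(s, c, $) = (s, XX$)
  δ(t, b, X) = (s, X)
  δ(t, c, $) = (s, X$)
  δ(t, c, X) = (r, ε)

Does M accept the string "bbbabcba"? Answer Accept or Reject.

Reject

(p, bbbabcba, $) ⊢ (s, bbabcba, X$) ⊢ (t, babcba, X$) ⊢ (s, abcba, X$) ⊢ (p, bcba, XX$) ⊢ (s, cba, X$)
No transition applies at (s, cba, X$); input not fully consumed.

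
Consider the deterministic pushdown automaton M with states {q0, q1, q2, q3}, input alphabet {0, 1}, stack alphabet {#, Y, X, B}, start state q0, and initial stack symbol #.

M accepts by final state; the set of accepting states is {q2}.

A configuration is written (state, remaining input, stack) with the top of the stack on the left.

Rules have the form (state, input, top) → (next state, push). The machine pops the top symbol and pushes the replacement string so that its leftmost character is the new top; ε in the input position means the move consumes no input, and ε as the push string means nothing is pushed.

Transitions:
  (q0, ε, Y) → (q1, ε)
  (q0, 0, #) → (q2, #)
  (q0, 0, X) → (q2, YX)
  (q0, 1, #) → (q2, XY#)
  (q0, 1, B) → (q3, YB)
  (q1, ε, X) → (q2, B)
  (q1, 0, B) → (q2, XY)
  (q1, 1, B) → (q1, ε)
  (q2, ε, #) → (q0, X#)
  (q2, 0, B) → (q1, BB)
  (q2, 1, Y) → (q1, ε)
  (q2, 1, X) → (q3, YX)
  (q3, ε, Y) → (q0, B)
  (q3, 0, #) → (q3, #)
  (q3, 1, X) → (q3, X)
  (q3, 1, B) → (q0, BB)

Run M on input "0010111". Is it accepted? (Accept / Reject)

(q0, 0010111, #)
  read 0, top #: go to q2, push # → (q2, 010111, #)
  ε-move, top #: go to q0, push X# → (q0, 010111, X#)
  read 0, top X: go to q2, push YX → (q2, 10111, YX#)
  read 1, top Y: go to q1, push ε → (q1, 0111, X#)
  ε-move, top X: go to q2, push B → (q2, 0111, B#)
  read 0, top B: go to q1, push BB → (q1, 111, BB#)
  read 1, top B: go to q1, push ε → (q1, 11, B#)
  read 1, top B: go to q1, push ε → (q1, 1, #)
No transition applies at (q1, 1, #); input not fully consumed.

Reject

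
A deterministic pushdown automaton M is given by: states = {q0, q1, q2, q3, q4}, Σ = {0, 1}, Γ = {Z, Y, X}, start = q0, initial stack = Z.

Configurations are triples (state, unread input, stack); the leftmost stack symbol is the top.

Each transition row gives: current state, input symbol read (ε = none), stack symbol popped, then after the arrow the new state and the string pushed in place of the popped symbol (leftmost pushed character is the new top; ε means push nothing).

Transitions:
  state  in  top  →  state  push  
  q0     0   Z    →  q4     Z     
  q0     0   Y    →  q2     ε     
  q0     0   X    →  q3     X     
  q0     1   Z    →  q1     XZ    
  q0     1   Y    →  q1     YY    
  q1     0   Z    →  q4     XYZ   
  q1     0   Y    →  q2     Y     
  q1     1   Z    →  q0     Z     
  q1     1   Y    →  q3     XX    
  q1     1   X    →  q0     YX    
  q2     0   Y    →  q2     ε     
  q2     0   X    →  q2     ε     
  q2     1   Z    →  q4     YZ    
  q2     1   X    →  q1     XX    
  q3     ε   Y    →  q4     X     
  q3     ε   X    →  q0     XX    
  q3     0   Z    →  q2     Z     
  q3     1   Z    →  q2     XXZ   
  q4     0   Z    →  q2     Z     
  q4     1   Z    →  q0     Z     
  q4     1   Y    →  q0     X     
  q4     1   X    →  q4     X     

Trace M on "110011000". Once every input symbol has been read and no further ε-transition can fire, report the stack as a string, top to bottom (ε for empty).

(q0, 110011000, Z)
  read 1, top Z: go to q1, push XZ → (q1, 10011000, XZ)
  read 1, top X: go to q0, push YX → (q0, 0011000, YXZ)
  read 0, top Y: go to q2, push ε → (q2, 011000, XZ)
  read 0, top X: go to q2, push ε → (q2, 11000, Z)
  read 1, top Z: go to q4, push YZ → (q4, 1000, YZ)
  read 1, top Y: go to q0, push X → (q0, 000, XZ)
  read 0, top X: go to q3, push X → (q3, 00, XZ)
  ε-move, top X: go to q0, push XX → (q0, 00, XXZ)
  read 0, top X: go to q3, push X → (q3, 0, XXZ)
  ε-move, top X: go to q0, push XX → (q0, 0, XXXZ)
  read 0, top X: go to q3, push X → (q3, ε, XXXZ)
  ε-move, top X: go to q0, push XX → (q0, ε, XXXXZ)
All input consumed in state q0 with stack XXXXZ.

XXXXZ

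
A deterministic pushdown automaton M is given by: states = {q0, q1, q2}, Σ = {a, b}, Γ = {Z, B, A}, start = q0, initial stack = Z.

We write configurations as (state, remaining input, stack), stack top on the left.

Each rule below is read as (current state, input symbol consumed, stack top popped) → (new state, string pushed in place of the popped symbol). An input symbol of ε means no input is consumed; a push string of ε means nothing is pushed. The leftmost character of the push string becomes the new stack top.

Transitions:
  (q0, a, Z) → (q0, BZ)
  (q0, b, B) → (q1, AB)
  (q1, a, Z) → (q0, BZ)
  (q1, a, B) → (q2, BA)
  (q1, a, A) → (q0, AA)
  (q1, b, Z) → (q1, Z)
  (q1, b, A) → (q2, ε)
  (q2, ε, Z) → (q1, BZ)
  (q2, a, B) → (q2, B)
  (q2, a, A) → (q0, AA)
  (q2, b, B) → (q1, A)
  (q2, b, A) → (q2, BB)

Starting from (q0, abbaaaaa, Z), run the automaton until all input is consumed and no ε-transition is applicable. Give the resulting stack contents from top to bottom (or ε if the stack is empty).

(q0, abbaaaaa, Z) ⊢ (q0, bbaaaaa, BZ) ⊢ (q1, baaaaa, ABZ) ⊢ (q2, aaaaa, BZ) ⊢ (q2, aaaa, BZ) ⊢ (q2, aaa, BZ) ⊢ (q2, aa, BZ) ⊢ (q2, a, BZ) ⊢ (q2, ε, BZ)
All input consumed in state q2 with stack BZ.

BZ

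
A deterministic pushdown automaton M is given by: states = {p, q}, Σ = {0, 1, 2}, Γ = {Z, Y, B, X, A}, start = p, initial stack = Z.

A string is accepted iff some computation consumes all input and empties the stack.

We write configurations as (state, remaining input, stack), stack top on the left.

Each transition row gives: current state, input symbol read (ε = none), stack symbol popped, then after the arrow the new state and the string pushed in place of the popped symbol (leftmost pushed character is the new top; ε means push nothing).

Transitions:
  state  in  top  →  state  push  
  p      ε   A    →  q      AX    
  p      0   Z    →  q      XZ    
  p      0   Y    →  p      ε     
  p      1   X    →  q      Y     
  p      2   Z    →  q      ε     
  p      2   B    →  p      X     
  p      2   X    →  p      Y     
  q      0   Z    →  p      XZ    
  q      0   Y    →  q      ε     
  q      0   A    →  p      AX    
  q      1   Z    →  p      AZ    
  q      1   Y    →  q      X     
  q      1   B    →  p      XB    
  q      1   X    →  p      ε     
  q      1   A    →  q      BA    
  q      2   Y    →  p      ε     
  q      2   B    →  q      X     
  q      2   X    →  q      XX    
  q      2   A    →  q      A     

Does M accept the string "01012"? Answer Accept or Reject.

Accept

(p, 01012, Z)
  read 0, top Z: go to q, push XZ → (q, 1012, XZ)
  read 1, top X: go to p, push ε → (p, 012, Z)
  read 0, top Z: go to q, push XZ → (q, 12, XZ)
  read 1, top X: go to p, push ε → (p, 2, Z)
  read 2, top Z: go to q, push ε → (q, ε, ε)
All input consumed and the stack is empty.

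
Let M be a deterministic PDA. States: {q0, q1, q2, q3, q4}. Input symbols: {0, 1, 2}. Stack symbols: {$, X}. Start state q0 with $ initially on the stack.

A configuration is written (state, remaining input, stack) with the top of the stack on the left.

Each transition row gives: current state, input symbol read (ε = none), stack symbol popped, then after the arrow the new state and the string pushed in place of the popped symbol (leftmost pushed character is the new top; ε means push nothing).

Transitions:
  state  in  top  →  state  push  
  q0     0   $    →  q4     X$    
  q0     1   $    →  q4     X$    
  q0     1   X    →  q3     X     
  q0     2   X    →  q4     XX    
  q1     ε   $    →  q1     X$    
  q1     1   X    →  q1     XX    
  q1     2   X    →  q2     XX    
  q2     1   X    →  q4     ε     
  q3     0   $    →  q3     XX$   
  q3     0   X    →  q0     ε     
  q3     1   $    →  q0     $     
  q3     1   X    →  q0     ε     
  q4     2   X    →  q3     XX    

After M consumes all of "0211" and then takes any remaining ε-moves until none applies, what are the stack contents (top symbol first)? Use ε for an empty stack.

(q0, 0211, $)
  read 0, top $: go to q4, push X$ → (q4, 211, X$)
  read 2, top X: go to q3, push XX → (q3, 11, XX$)
  read 1, top X: go to q0, push ε → (q0, 1, X$)
  read 1, top X: go to q3, push X → (q3, ε, X$)
All input consumed in state q3 with stack X$.

X$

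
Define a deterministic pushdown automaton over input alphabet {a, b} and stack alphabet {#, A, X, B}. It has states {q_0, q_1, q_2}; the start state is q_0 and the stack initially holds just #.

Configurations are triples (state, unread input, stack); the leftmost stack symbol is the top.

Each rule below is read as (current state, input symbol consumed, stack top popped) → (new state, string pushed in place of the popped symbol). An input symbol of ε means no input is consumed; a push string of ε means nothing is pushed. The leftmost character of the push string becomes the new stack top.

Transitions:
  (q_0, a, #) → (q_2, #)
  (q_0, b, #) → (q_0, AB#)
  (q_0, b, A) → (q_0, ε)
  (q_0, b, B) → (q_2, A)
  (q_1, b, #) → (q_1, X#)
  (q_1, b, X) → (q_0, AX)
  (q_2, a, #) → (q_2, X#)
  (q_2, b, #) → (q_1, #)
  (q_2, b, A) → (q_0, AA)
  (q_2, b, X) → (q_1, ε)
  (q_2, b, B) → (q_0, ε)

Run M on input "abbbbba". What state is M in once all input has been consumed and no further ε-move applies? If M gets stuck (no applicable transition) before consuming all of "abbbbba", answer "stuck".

(q_0, abbbbba, #)
  read a, top #: go to q_2, push # → (q_2, bbbbba, #)
  read b, top #: go to q_1, push # → (q_1, bbbba, #)
  read b, top #: go to q_1, push X# → (q_1, bbba, X#)
  read b, top X: go to q_0, push AX → (q_0, bba, AX#)
  read b, top A: go to q_0, push ε → (q_0, ba, X#)
No transition for (q_0, b, top X); M blocks with input ba remaining.

stuck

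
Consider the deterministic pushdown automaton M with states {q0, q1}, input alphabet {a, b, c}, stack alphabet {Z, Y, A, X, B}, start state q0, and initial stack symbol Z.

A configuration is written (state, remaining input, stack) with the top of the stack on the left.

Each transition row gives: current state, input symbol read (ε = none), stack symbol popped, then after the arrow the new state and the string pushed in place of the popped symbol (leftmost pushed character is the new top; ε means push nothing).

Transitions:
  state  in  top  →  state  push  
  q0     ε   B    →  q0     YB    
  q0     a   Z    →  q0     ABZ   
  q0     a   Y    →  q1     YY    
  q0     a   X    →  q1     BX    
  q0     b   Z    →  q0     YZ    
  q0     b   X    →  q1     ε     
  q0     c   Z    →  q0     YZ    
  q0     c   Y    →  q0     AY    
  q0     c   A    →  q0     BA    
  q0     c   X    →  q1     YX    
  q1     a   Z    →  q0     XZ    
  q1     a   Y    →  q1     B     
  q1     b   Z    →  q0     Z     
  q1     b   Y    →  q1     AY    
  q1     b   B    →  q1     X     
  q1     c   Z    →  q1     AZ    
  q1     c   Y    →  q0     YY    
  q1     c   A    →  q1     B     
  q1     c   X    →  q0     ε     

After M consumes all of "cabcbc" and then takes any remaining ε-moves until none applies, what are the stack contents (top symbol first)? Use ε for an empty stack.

(q0, cabcbc, Z) ⊢ (q0, abcbc, YZ) ⊢ (q1, bcbc, YYZ) ⊢ (q1, cbc, AYYZ) ⊢ (q1, bc, BYYZ) ⊢ (q1, c, XYYZ) ⊢ (q0, ε, YYZ)
All input consumed in state q0 with stack YYZ.

YYZ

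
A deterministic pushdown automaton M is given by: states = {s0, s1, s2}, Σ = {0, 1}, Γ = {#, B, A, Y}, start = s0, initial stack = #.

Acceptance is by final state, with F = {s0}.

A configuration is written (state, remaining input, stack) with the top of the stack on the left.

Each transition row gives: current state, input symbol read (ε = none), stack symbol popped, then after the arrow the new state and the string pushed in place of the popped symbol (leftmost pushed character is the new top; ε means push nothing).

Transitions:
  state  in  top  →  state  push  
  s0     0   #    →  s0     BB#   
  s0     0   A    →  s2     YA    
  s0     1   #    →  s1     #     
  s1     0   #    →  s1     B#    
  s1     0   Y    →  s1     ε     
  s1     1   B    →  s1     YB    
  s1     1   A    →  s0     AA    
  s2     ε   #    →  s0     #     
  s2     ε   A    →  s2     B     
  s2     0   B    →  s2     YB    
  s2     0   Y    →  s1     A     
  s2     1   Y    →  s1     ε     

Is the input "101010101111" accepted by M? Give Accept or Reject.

Reject

(s0, 101010101111, #)
  read 1, top #: go to s1, push # → (s1, 01010101111, #)
  read 0, top #: go to s1, push B# → (s1, 1010101111, B#)
  read 1, top B: go to s1, push YB → (s1, 010101111, YB#)
  read 0, top Y: go to s1, push ε → (s1, 10101111, B#)
  read 1, top B: go to s1, push YB → (s1, 0101111, YB#)
  read 0, top Y: go to s1, push ε → (s1, 101111, B#)
  read 1, top B: go to s1, push YB → (s1, 01111, YB#)
  read 0, top Y: go to s1, push ε → (s1, 1111, B#)
  read 1, top B: go to s1, push YB → (s1, 111, YB#)
No transition applies at (s1, 111, YB#); input not fully consumed.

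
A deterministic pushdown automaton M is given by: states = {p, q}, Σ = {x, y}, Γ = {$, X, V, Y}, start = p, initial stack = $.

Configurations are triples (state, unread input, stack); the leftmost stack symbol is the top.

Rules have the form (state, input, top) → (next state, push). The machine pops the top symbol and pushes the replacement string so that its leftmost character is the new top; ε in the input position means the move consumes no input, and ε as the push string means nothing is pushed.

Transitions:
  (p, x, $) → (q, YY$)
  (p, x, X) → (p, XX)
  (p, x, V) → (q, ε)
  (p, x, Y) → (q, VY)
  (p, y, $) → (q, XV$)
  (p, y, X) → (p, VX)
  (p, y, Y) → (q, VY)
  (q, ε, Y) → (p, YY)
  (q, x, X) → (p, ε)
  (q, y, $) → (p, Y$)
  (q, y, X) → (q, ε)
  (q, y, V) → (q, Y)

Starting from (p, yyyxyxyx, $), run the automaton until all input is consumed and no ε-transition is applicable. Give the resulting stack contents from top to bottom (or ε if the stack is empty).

VYYYYYY$

(p, yyyxyxyx, $)
  read y, top $: go to q, push XV$ → (q, yyxyxyx, XV$)
  read y, top X: go to q, push ε → (q, yxyxyx, V$)
  read y, top V: go to q, push Y → (q, xyxyx, Y$)
  ε-move, top Y: go to p, push YY → (p, xyxyx, YY$)
  read x, top Y: go to q, push VY → (q, yxyx, VYY$)
  read y, top V: go to q, push Y → (q, xyx, YYY$)
  ε-move, top Y: go to p, push YY → (p, xyx, YYYY$)
  read x, top Y: go to q, push VY → (q, yx, VYYYY$)
  read y, top V: go to q, push Y → (q, x, YYYYY$)
  ε-move, top Y: go to p, push YY → (p, x, YYYYYY$)
  read x, top Y: go to q, push VY → (q, ε, VYYYYYY$)
All input consumed in state q with stack VYYYYYY$.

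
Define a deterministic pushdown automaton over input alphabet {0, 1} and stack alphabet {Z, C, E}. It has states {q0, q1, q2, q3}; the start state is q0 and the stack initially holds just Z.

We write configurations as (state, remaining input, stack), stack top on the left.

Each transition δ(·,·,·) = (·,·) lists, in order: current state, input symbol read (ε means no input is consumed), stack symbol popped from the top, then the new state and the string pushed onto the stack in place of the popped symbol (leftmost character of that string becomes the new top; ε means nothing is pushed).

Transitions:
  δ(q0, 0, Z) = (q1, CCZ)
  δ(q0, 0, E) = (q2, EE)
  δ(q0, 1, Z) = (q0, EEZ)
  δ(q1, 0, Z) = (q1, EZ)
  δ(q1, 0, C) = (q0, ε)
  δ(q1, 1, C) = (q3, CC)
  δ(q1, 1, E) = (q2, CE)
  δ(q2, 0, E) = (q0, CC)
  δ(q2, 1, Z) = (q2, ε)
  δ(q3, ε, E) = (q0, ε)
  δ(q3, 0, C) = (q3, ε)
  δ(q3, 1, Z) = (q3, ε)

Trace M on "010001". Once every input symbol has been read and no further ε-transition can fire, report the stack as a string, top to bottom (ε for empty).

ε

(q0, 010001, Z)
  read 0, top Z: go to q1, push CCZ → (q1, 10001, CCZ)
  read 1, top C: go to q3, push CC → (q3, 0001, CCCZ)
  read 0, top C: go to q3, push ε → (q3, 001, CCZ)
  read 0, top C: go to q3, push ε → (q3, 01, CZ)
  read 0, top C: go to q3, push ε → (q3, 1, Z)
  read 1, top Z: go to q3, push ε → (q3, ε, ε)
All input consumed in state q3 with stack ε.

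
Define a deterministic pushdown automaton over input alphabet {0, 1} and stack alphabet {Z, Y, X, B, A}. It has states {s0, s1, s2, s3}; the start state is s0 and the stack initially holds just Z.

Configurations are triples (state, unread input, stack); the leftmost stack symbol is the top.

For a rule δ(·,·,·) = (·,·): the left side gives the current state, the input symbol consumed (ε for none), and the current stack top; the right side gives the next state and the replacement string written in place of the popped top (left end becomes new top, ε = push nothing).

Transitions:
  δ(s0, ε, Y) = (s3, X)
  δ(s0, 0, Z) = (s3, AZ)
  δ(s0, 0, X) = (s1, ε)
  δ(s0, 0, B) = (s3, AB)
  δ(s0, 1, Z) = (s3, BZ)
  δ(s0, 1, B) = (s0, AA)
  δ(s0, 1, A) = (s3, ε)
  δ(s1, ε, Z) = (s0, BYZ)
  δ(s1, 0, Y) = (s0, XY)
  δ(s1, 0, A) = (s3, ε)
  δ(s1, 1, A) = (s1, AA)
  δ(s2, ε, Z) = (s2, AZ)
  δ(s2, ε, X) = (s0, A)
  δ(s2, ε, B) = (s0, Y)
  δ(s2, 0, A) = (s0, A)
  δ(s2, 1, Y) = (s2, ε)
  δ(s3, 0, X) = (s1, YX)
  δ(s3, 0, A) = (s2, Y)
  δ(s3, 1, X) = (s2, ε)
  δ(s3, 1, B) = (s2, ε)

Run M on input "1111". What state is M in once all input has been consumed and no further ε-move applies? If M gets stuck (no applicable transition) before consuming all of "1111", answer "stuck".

stuck

(s0, 1111, Z)
  read 1, top Z: go to s3, push BZ → (s3, 111, BZ)
  read 1, top B: go to s2, push ε → (s2, 11, Z)
  ε-move, top Z: go to s2, push AZ → (s2, 11, AZ)
No transition for (s2, 1, top A); M blocks with input 11 remaining.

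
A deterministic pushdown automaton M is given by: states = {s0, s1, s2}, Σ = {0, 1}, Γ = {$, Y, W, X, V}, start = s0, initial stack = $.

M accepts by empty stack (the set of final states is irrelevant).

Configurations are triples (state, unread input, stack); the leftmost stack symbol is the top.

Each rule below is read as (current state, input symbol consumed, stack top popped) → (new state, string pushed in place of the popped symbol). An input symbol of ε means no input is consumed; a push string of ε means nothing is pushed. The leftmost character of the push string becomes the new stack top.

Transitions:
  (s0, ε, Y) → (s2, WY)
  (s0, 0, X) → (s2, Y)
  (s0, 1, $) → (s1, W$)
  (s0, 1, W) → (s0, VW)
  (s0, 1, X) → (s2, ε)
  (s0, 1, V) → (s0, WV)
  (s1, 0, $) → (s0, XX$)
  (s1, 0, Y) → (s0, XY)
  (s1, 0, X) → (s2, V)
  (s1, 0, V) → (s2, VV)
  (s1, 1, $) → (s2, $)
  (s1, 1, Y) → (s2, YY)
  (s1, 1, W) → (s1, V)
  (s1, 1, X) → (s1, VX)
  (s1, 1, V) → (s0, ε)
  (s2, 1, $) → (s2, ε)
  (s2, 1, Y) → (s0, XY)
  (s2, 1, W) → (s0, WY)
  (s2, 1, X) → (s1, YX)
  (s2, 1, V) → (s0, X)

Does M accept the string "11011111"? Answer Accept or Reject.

Accept

(s0, 11011111, $) ⊢ (s1, 1011111, W$) ⊢ (s1, 011111, V$) ⊢ (s2, 11111, VV$) ⊢ (s0, 1111, XV$) ⊢ (s2, 111, V$) ⊢ (s0, 11, X$) ⊢ (s2, 1, $) ⊢ (s2, ε, ε)
All input consumed and the stack is empty.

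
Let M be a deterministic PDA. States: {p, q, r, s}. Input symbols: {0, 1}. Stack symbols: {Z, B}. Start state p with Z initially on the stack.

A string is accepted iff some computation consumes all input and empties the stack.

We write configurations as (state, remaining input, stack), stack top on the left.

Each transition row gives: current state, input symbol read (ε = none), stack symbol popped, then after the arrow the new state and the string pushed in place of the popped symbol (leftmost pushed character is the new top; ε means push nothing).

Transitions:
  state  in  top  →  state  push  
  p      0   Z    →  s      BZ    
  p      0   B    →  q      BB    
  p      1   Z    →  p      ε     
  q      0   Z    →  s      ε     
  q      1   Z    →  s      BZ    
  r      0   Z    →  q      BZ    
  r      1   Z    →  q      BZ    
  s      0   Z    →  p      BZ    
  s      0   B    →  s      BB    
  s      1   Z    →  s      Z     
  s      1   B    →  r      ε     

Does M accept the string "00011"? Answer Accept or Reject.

(p, 00011, Z)
  read 0, top Z: go to s, push BZ → (s, 0011, BZ)
  read 0, top B: go to s, push BB → (s, 011, BBZ)
  read 0, top B: go to s, push BB → (s, 11, BBBZ)
  read 1, top B: go to r, push ε → (r, 1, BBZ)
No transition applies at (r, 1, BBZ); input not fully consumed.

Reject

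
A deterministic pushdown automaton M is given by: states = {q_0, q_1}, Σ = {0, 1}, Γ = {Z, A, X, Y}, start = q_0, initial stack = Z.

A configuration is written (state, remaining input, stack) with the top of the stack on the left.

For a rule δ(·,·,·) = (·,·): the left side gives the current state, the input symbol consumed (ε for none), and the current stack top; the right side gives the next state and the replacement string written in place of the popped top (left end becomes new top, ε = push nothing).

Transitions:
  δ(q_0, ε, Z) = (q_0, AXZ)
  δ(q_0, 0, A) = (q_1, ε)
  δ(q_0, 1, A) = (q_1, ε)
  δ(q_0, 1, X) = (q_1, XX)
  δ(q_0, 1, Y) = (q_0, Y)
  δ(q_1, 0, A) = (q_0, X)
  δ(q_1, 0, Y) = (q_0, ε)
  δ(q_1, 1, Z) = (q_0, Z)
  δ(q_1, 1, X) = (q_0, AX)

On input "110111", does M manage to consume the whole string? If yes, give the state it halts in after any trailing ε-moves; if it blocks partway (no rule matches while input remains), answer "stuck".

q_0

(q_0, 110111, Z) ⊢ (q_0, 110111, AXZ) ⊢ (q_1, 10111, XZ) ⊢ (q_0, 0111, AXZ) ⊢ (q_1, 111, XZ) ⊢ (q_0, 11, AXZ) ⊢ (q_1, 1, XZ) ⊢ (q_0, ε, AXZ)
All input consumed; M is in state q_0.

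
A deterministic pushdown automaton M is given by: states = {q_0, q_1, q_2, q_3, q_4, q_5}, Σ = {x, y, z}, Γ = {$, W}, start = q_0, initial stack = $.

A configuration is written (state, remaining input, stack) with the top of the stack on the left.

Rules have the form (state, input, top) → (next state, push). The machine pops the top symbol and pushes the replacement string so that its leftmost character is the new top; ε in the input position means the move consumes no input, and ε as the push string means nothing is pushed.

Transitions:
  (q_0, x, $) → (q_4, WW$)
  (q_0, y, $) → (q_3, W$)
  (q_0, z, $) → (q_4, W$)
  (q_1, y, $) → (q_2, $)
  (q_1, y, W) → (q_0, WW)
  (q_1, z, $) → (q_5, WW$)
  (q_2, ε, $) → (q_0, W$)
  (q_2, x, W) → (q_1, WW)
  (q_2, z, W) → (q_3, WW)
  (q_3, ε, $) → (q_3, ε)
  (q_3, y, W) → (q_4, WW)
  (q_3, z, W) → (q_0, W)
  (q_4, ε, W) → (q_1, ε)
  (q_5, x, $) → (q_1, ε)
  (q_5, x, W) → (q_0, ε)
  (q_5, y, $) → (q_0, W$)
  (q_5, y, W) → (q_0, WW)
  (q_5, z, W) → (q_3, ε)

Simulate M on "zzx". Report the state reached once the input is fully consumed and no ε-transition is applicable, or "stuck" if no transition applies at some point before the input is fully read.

q_0

(q_0, zzx, $)
  read z, top $: go to q_4, push W$ → (q_4, zx, W$)
  ε-move, top W: go to q_1, push ε → (q_1, zx, $)
  read z, top $: go to q_5, push WW$ → (q_5, x, WW$)
  read x, top W: go to q_0, push ε → (q_0, ε, W$)
All input consumed; M is in state q_0.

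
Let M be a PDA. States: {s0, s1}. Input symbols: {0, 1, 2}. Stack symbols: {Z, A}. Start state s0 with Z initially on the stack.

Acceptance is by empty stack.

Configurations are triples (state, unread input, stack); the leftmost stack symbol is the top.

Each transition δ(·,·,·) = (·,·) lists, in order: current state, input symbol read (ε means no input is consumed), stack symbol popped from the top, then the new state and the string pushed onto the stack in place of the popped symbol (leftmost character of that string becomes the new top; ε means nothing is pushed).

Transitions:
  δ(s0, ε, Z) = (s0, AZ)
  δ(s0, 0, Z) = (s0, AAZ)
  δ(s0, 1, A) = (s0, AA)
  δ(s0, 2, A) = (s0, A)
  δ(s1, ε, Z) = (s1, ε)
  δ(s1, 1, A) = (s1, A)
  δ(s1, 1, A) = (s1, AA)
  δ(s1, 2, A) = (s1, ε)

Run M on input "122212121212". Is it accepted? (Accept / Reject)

No computation consumes all input and empties the stack.

Reject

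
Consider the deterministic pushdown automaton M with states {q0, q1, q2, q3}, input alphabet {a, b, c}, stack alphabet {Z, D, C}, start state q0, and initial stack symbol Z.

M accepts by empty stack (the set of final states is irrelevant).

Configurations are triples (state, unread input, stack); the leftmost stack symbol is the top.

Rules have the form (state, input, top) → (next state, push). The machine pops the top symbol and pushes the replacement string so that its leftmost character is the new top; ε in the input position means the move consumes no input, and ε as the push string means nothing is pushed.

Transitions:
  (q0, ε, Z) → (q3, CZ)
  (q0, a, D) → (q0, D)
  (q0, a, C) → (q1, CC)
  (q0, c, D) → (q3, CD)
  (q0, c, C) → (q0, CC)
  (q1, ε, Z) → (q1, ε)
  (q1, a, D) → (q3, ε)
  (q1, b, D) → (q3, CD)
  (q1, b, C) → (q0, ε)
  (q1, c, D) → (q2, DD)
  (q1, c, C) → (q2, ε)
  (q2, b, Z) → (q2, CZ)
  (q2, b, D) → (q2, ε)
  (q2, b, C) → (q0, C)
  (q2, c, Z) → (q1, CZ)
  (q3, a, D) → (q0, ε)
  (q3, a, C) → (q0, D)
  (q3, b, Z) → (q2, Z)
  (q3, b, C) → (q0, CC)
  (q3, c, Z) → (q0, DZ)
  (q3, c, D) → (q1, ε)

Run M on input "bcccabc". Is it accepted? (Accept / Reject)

Reject

(q0, bcccabc, Z) ⊢ (q3, bcccabc, CZ) ⊢ (q0, cccabc, CCZ) ⊢ (q0, ccabc, CCCZ) ⊢ (q0, cabc, CCCCZ) ⊢ (q0, abc, CCCCCZ) ⊢ (q1, bc, CCCCCCZ) ⊢ (q0, c, CCCCCZ) ⊢ (q0, ε, CCCCCCZ)
All input consumed; stack is CCCCCCZ, not empty, and no further ε-move applies.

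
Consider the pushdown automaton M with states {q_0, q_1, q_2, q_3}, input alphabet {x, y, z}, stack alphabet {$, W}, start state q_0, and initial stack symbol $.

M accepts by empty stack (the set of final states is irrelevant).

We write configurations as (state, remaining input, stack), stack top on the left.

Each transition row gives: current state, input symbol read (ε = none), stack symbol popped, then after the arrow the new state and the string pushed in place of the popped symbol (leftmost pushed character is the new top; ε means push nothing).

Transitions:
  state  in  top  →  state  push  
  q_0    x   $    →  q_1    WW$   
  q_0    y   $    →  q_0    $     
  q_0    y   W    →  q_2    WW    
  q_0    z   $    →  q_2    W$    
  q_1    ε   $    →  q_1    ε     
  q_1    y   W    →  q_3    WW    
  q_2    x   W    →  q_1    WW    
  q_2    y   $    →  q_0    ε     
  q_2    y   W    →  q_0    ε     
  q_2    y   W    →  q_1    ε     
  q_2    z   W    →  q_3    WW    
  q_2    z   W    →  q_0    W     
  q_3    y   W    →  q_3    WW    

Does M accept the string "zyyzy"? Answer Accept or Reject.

One accepting computation: (q_0, zyyzy, $) ⊢ (q_2, yyzy, W$) ⊢ (q_0, yzy, $) ⊢ (q_0, zy, $) ⊢ (q_2, y, W$) ⊢ (q_1, ε, $) ⊢ (q_1, ε, ε)
All input consumed and the stack is empty.

Accept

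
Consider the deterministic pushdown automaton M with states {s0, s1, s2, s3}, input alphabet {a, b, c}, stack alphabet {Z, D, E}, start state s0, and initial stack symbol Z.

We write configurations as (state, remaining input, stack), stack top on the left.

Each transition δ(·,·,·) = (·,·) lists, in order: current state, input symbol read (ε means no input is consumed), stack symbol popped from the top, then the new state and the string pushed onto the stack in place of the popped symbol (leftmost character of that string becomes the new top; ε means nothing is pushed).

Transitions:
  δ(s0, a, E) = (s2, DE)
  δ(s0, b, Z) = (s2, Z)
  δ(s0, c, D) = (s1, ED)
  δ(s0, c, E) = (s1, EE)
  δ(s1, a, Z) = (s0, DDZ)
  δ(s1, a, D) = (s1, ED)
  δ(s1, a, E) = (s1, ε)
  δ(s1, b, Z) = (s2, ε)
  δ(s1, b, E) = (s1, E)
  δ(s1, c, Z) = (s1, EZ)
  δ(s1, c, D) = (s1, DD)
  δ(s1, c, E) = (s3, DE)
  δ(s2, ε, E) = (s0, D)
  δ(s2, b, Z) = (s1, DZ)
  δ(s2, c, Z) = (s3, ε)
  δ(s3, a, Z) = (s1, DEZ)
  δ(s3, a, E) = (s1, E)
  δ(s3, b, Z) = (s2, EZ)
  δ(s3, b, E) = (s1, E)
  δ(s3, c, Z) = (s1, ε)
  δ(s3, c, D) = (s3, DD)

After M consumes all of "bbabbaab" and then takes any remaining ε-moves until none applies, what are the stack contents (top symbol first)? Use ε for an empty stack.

EDZ

(s0, bbabbaab, Z) ⊢ (s2, babbaab, Z) ⊢ (s1, abbaab, DZ) ⊢ (s1, bbaab, EDZ) ⊢ (s1, baab, EDZ) ⊢ (s1, aab, EDZ) ⊢ (s1, ab, DZ) ⊢ (s1, b, EDZ) ⊢ (s1, ε, EDZ)
All input consumed in state s1 with stack EDZ.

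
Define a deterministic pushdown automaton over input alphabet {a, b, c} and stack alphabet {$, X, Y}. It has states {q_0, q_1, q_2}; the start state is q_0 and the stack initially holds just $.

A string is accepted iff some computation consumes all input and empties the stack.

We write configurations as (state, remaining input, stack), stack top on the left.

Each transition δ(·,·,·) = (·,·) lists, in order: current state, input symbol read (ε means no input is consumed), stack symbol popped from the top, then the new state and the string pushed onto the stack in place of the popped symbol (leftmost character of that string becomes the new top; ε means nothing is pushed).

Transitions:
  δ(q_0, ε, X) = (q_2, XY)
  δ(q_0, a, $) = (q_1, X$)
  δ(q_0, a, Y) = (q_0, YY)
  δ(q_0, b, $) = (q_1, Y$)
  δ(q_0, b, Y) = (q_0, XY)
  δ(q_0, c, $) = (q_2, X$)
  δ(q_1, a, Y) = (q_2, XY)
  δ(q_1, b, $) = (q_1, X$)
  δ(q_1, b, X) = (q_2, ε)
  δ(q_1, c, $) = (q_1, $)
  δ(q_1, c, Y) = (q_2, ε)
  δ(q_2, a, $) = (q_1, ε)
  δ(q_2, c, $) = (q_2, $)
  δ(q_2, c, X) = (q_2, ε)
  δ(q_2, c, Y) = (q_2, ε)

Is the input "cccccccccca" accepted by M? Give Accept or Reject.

(q_0, cccccccccca, $)
  read c, top $: go to q_2, push X$ → (q_2, ccccccccca, X$)
  read c, top X: go to q_2, push ε → (q_2, cccccccca, $)
  read c, top $: go to q_2, push $ → (q_2, ccccccca, $)
  read c, top $: go to q_2, push $ → (q_2, cccccca, $)
  read c, top $: go to q_2, push $ → (q_2, ccccca, $)
  read c, top $: go to q_2, push $ → (q_2, cccca, $)
  read c, top $: go to q_2, push $ → (q_2, ccca, $)
  read c, top $: go to q_2, push $ → (q_2, cca, $)
  read c, top $: go to q_2, push $ → (q_2, ca, $)
  read c, top $: go to q_2, push $ → (q_2, a, $)
  read a, top $: go to q_1, push ε → (q_1, ε, ε)
All input consumed and the stack is empty.

Accept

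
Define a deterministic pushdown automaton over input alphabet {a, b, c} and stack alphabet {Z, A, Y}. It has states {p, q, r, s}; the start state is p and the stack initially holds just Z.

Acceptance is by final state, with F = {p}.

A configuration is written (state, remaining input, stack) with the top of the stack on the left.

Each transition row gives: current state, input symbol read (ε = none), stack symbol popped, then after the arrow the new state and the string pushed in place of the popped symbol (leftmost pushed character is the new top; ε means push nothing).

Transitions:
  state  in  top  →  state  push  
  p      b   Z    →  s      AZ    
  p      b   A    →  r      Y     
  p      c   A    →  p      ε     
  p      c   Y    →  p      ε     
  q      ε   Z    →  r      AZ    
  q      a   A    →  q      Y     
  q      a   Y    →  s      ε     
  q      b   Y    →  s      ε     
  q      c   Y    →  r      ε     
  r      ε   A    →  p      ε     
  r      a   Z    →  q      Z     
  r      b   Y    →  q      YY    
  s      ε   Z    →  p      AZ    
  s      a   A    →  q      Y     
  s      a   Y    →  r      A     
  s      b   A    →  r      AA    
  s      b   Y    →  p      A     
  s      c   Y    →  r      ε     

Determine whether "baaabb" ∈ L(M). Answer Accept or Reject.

(p, baaabb, Z)
  read b, top Z: go to s, push AZ → (s, aaabb, AZ)
  read a, top A: go to q, push Y → (q, aabb, YZ)
  read a, top Y: go to s, push ε → (s, abb, Z)
  ε-move, top Z: go to p, push AZ → (p, abb, AZ)
No transition applies at (p, abb, AZ); input not fully consumed.

Reject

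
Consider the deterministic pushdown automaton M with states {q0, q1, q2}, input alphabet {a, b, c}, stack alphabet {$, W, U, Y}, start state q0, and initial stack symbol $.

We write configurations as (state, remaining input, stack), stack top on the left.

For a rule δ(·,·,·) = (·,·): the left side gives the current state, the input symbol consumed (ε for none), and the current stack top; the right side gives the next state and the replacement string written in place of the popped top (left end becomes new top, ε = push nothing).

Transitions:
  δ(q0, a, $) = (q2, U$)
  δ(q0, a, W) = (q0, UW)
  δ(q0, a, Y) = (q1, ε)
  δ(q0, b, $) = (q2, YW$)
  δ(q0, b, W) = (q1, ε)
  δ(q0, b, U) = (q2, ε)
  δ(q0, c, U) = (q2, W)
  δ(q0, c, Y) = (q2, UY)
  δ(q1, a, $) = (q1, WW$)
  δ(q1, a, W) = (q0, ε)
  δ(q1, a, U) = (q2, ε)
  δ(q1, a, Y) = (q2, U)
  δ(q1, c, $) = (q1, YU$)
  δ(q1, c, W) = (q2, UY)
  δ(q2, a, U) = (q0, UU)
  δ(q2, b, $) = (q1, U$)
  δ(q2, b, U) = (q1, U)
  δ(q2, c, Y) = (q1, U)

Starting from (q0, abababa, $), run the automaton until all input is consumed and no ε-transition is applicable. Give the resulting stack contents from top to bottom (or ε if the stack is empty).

$

(q0, abababa, $) ⊢ (q2, bababa, U$) ⊢ (q1, ababa, U$) ⊢ (q2, baba, $) ⊢ (q1, aba, U$) ⊢ (q2, ba, $) ⊢ (q1, a, U$) ⊢ (q2, ε, $)
All input consumed in state q2 with stack $.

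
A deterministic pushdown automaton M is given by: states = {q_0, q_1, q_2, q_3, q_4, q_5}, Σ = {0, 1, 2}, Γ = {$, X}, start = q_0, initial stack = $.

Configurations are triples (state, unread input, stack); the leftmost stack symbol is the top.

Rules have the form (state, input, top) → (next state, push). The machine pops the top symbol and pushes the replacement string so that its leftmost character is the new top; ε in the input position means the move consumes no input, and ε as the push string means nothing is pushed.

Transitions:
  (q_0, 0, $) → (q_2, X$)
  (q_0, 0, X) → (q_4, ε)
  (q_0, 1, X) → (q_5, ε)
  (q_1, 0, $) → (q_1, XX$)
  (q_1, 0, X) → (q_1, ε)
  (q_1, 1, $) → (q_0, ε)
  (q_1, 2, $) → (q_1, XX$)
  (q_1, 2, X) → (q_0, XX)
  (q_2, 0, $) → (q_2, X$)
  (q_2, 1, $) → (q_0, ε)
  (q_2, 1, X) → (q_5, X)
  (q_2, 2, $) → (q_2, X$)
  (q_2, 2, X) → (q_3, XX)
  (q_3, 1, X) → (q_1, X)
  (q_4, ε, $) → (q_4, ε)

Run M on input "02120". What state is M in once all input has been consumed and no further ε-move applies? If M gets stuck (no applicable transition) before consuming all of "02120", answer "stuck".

(q_0, 02120, $)
  read 0, top $: go to q_2, push X$ → (q_2, 2120, X$)
  read 2, top X: go to q_3, push XX → (q_3, 120, XX$)
  read 1, top X: go to q_1, push X → (q_1, 20, XX$)
  read 2, top X: go to q_0, push XX → (q_0, 0, XXX$)
  read 0, top X: go to q_4, push ε → (q_4, ε, XX$)
All input consumed; M is in state q_4.

q_4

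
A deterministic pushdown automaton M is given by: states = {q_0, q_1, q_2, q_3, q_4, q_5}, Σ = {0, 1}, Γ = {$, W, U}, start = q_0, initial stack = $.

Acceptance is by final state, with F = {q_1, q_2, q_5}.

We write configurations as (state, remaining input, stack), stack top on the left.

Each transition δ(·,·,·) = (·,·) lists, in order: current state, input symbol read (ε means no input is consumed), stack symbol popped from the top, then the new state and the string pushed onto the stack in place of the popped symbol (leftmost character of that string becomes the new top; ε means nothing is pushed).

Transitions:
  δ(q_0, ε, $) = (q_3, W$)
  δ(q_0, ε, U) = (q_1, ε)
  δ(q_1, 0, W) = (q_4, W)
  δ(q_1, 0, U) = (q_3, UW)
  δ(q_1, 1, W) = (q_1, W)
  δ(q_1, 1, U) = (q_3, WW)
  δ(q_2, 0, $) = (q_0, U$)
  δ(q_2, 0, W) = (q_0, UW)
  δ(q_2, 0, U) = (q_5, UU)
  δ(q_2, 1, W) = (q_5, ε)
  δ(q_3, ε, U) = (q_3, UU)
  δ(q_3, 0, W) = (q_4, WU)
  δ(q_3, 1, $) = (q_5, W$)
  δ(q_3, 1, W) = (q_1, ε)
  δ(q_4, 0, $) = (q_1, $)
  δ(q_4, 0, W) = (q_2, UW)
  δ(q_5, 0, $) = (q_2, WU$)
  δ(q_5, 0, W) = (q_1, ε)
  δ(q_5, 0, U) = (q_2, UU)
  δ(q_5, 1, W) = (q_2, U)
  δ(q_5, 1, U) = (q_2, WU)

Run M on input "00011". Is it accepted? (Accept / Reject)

(q_0, 00011, $)
  ε-move, top $: go to q_3, push W$ → (q_3, 00011, W$)
  read 0, top W: go to q_4, push WU → (q_4, 0011, WU$)
  read 0, top W: go to q_2, push UW → (q_2, 011, UWU$)
  read 0, top U: go to q_5, push UU → (q_5, 11, UUWU$)
  read 1, top U: go to q_2, push WU → (q_2, 1, WUUWU$)
  read 1, top W: go to q_5, push ε → (q_5, ε, UUWU$)
All input consumed; state q_5 ∈ F.

Accept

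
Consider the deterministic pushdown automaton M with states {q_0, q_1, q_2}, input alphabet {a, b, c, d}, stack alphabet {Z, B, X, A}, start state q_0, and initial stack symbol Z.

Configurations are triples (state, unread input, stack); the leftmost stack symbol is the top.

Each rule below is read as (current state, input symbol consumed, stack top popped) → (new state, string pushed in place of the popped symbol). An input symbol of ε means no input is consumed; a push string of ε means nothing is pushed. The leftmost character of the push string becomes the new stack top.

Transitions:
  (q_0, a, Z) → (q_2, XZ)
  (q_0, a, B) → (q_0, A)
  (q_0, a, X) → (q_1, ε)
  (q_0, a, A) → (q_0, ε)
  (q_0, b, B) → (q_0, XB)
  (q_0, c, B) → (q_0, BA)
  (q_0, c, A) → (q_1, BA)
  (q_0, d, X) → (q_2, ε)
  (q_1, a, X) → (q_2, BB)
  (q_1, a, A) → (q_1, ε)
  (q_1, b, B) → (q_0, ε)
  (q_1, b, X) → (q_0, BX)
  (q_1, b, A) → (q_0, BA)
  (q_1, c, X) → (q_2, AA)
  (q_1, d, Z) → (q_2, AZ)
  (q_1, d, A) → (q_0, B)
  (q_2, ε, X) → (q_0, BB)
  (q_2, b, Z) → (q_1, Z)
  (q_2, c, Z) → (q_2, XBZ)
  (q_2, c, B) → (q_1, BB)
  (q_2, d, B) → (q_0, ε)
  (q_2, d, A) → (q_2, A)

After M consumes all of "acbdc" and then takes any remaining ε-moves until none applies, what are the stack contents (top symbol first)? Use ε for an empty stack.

(q_0, acbdc, Z) ⊢ (q_2, cbdc, XZ) ⊢ (q_0, cbdc, BBZ) ⊢ (q_0, bdc, BABZ) ⊢ (q_0, dc, XBABZ) ⊢ (q_2, c, BABZ) ⊢ (q_1, ε, BBABZ)
All input consumed in state q_1 with stack BBABZ.

BBABZ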